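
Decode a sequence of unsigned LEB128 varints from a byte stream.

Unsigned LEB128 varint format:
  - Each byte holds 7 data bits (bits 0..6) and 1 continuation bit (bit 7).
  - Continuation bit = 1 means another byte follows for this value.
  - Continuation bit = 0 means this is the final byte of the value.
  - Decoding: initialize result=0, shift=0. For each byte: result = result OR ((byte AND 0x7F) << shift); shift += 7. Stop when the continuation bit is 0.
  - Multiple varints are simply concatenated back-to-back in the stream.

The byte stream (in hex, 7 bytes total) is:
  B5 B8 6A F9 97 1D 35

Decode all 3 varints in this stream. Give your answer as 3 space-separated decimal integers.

Answer: 1743925 478201 53

Derivation:
  byte[0]=0xB5 cont=1 payload=0x35=53: acc |= 53<<0 -> acc=53 shift=7
  byte[1]=0xB8 cont=1 payload=0x38=56: acc |= 56<<7 -> acc=7221 shift=14
  byte[2]=0x6A cont=0 payload=0x6A=106: acc |= 106<<14 -> acc=1743925 shift=21 [end]
Varint 1: bytes[0:3] = B5 B8 6A -> value 1743925 (3 byte(s))
  byte[3]=0xF9 cont=1 payload=0x79=121: acc |= 121<<0 -> acc=121 shift=7
  byte[4]=0x97 cont=1 payload=0x17=23: acc |= 23<<7 -> acc=3065 shift=14
  byte[5]=0x1D cont=0 payload=0x1D=29: acc |= 29<<14 -> acc=478201 shift=21 [end]
Varint 2: bytes[3:6] = F9 97 1D -> value 478201 (3 byte(s))
  byte[6]=0x35 cont=0 payload=0x35=53: acc |= 53<<0 -> acc=53 shift=7 [end]
Varint 3: bytes[6:7] = 35 -> value 53 (1 byte(s))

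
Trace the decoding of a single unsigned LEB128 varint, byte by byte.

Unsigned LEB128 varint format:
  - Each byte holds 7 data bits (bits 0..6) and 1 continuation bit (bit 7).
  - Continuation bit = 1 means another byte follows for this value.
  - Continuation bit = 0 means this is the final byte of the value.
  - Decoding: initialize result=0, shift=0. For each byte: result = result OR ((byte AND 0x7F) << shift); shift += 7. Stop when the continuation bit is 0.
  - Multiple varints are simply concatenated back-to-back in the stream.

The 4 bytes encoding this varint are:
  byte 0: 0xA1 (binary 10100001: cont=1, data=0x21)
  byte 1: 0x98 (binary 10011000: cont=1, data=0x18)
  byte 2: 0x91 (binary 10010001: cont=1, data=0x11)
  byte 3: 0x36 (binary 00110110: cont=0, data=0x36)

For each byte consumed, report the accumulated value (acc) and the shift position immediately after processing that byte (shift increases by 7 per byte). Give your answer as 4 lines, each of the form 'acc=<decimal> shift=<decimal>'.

byte 0=0xA1: payload=0x21=33, contrib = 33<<0 = 33; acc -> 33, shift -> 7
byte 1=0x98: payload=0x18=24, contrib = 24<<7 = 3072; acc -> 3105, shift -> 14
byte 2=0x91: payload=0x11=17, contrib = 17<<14 = 278528; acc -> 281633, shift -> 21
byte 3=0x36: payload=0x36=54, contrib = 54<<21 = 113246208; acc -> 113527841, shift -> 28

Answer: acc=33 shift=7
acc=3105 shift=14
acc=281633 shift=21
acc=113527841 shift=28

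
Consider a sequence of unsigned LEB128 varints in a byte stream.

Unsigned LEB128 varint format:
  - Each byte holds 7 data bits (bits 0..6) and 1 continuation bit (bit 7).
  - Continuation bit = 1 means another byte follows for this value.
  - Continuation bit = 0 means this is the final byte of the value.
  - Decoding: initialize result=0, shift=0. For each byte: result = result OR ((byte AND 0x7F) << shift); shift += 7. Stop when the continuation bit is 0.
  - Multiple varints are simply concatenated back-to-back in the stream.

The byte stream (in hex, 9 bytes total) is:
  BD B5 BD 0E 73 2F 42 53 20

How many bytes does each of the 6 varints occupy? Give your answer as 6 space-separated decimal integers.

Answer: 4 1 1 1 1 1

Derivation:
  byte[0]=0xBD cont=1 payload=0x3D=61: acc |= 61<<0 -> acc=61 shift=7
  byte[1]=0xB5 cont=1 payload=0x35=53: acc |= 53<<7 -> acc=6845 shift=14
  byte[2]=0xBD cont=1 payload=0x3D=61: acc |= 61<<14 -> acc=1006269 shift=21
  byte[3]=0x0E cont=0 payload=0x0E=14: acc |= 14<<21 -> acc=30366397 shift=28 [end]
Varint 1: bytes[0:4] = BD B5 BD 0E -> value 30366397 (4 byte(s))
  byte[4]=0x73 cont=0 payload=0x73=115: acc |= 115<<0 -> acc=115 shift=7 [end]
Varint 2: bytes[4:5] = 73 -> value 115 (1 byte(s))
  byte[5]=0x2F cont=0 payload=0x2F=47: acc |= 47<<0 -> acc=47 shift=7 [end]
Varint 3: bytes[5:6] = 2F -> value 47 (1 byte(s))
  byte[6]=0x42 cont=0 payload=0x42=66: acc |= 66<<0 -> acc=66 shift=7 [end]
Varint 4: bytes[6:7] = 42 -> value 66 (1 byte(s))
  byte[7]=0x53 cont=0 payload=0x53=83: acc |= 83<<0 -> acc=83 shift=7 [end]
Varint 5: bytes[7:8] = 53 -> value 83 (1 byte(s))
  byte[8]=0x20 cont=0 payload=0x20=32: acc |= 32<<0 -> acc=32 shift=7 [end]
Varint 6: bytes[8:9] = 20 -> value 32 (1 byte(s))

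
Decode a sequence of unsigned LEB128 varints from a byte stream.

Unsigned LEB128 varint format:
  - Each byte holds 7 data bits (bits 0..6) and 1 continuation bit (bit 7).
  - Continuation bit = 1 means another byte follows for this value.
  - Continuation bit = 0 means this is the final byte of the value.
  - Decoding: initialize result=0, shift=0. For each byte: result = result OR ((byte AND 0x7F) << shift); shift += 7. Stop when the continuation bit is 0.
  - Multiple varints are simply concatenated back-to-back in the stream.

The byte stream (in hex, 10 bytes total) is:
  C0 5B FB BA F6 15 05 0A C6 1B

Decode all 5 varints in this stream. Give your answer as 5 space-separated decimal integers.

Answer: 11712 45981051 5 10 3526

Derivation:
  byte[0]=0xC0 cont=1 payload=0x40=64: acc |= 64<<0 -> acc=64 shift=7
  byte[1]=0x5B cont=0 payload=0x5B=91: acc |= 91<<7 -> acc=11712 shift=14 [end]
Varint 1: bytes[0:2] = C0 5B -> value 11712 (2 byte(s))
  byte[2]=0xFB cont=1 payload=0x7B=123: acc |= 123<<0 -> acc=123 shift=7
  byte[3]=0xBA cont=1 payload=0x3A=58: acc |= 58<<7 -> acc=7547 shift=14
  byte[4]=0xF6 cont=1 payload=0x76=118: acc |= 118<<14 -> acc=1940859 shift=21
  byte[5]=0x15 cont=0 payload=0x15=21: acc |= 21<<21 -> acc=45981051 shift=28 [end]
Varint 2: bytes[2:6] = FB BA F6 15 -> value 45981051 (4 byte(s))
  byte[6]=0x05 cont=0 payload=0x05=5: acc |= 5<<0 -> acc=5 shift=7 [end]
Varint 3: bytes[6:7] = 05 -> value 5 (1 byte(s))
  byte[7]=0x0A cont=0 payload=0x0A=10: acc |= 10<<0 -> acc=10 shift=7 [end]
Varint 4: bytes[7:8] = 0A -> value 10 (1 byte(s))
  byte[8]=0xC6 cont=1 payload=0x46=70: acc |= 70<<0 -> acc=70 shift=7
  byte[9]=0x1B cont=0 payload=0x1B=27: acc |= 27<<7 -> acc=3526 shift=14 [end]
Varint 5: bytes[8:10] = C6 1B -> value 3526 (2 byte(s))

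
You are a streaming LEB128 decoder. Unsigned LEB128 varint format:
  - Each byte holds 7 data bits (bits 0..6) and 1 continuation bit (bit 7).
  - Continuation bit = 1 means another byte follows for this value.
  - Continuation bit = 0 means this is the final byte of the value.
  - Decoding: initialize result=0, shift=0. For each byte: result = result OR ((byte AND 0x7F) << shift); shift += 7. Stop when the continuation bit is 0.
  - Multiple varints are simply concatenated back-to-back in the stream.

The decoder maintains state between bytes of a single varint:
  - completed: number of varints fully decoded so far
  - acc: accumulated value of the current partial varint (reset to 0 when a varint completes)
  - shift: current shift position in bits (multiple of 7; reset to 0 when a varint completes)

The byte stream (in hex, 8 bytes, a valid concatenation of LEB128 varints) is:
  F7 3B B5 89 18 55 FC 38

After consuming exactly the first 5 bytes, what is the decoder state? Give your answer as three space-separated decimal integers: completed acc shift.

byte[0]=0xF7 cont=1 payload=0x77: acc |= 119<<0 -> completed=0 acc=119 shift=7
byte[1]=0x3B cont=0 payload=0x3B: varint #1 complete (value=7671); reset -> completed=1 acc=0 shift=0
byte[2]=0xB5 cont=1 payload=0x35: acc |= 53<<0 -> completed=1 acc=53 shift=7
byte[3]=0x89 cont=1 payload=0x09: acc |= 9<<7 -> completed=1 acc=1205 shift=14
byte[4]=0x18 cont=0 payload=0x18: varint #2 complete (value=394421); reset -> completed=2 acc=0 shift=0

Answer: 2 0 0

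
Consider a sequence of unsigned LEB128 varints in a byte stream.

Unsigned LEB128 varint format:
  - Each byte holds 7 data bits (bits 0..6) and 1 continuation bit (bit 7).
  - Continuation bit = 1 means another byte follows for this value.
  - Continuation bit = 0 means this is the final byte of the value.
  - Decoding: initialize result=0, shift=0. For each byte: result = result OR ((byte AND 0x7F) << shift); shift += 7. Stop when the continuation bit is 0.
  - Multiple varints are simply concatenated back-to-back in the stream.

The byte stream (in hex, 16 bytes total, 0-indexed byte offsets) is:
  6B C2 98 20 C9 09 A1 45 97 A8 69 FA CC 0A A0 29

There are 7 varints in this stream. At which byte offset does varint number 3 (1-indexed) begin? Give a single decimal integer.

Answer: 4

Derivation:
  byte[0]=0x6B cont=0 payload=0x6B=107: acc |= 107<<0 -> acc=107 shift=7 [end]
Varint 1: bytes[0:1] = 6B -> value 107 (1 byte(s))
  byte[1]=0xC2 cont=1 payload=0x42=66: acc |= 66<<0 -> acc=66 shift=7
  byte[2]=0x98 cont=1 payload=0x18=24: acc |= 24<<7 -> acc=3138 shift=14
  byte[3]=0x20 cont=0 payload=0x20=32: acc |= 32<<14 -> acc=527426 shift=21 [end]
Varint 2: bytes[1:4] = C2 98 20 -> value 527426 (3 byte(s))
  byte[4]=0xC9 cont=1 payload=0x49=73: acc |= 73<<0 -> acc=73 shift=7
  byte[5]=0x09 cont=0 payload=0x09=9: acc |= 9<<7 -> acc=1225 shift=14 [end]
Varint 3: bytes[4:6] = C9 09 -> value 1225 (2 byte(s))
  byte[6]=0xA1 cont=1 payload=0x21=33: acc |= 33<<0 -> acc=33 shift=7
  byte[7]=0x45 cont=0 payload=0x45=69: acc |= 69<<7 -> acc=8865 shift=14 [end]
Varint 4: bytes[6:8] = A1 45 -> value 8865 (2 byte(s))
  byte[8]=0x97 cont=1 payload=0x17=23: acc |= 23<<0 -> acc=23 shift=7
  byte[9]=0xA8 cont=1 payload=0x28=40: acc |= 40<<7 -> acc=5143 shift=14
  byte[10]=0x69 cont=0 payload=0x69=105: acc |= 105<<14 -> acc=1725463 shift=21 [end]
Varint 5: bytes[8:11] = 97 A8 69 -> value 1725463 (3 byte(s))
  byte[11]=0xFA cont=1 payload=0x7A=122: acc |= 122<<0 -> acc=122 shift=7
  byte[12]=0xCC cont=1 payload=0x4C=76: acc |= 76<<7 -> acc=9850 shift=14
  byte[13]=0x0A cont=0 payload=0x0A=10: acc |= 10<<14 -> acc=173690 shift=21 [end]
Varint 6: bytes[11:14] = FA CC 0A -> value 173690 (3 byte(s))
  byte[14]=0xA0 cont=1 payload=0x20=32: acc |= 32<<0 -> acc=32 shift=7
  byte[15]=0x29 cont=0 payload=0x29=41: acc |= 41<<7 -> acc=5280 shift=14 [end]
Varint 7: bytes[14:16] = A0 29 -> value 5280 (2 byte(s))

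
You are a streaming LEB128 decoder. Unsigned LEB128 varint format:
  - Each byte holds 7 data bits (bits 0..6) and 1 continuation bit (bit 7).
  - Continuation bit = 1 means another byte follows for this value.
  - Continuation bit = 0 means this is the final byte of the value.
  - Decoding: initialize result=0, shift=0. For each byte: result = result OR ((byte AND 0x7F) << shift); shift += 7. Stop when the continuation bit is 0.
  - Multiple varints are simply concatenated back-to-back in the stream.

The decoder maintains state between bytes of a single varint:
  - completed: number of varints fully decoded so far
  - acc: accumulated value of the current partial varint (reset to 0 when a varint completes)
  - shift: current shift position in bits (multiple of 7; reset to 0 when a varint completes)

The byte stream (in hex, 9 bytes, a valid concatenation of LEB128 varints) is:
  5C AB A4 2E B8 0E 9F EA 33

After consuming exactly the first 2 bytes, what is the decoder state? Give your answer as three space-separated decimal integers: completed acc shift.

byte[0]=0x5C cont=0 payload=0x5C: varint #1 complete (value=92); reset -> completed=1 acc=0 shift=0
byte[1]=0xAB cont=1 payload=0x2B: acc |= 43<<0 -> completed=1 acc=43 shift=7

Answer: 1 43 7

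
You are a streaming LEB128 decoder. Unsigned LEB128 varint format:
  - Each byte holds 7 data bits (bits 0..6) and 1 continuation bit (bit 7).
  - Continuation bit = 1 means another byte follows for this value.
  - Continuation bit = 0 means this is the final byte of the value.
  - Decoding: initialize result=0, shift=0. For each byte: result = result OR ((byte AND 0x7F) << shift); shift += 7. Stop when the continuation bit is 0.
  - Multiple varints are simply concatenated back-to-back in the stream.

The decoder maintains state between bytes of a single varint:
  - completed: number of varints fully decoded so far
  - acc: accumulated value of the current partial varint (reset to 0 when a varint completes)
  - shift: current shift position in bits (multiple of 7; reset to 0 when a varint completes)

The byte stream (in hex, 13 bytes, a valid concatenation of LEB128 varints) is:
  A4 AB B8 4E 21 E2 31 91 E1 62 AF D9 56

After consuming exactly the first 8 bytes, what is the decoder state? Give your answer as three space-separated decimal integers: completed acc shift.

Answer: 3 17 7

Derivation:
byte[0]=0xA4 cont=1 payload=0x24: acc |= 36<<0 -> completed=0 acc=36 shift=7
byte[1]=0xAB cont=1 payload=0x2B: acc |= 43<<7 -> completed=0 acc=5540 shift=14
byte[2]=0xB8 cont=1 payload=0x38: acc |= 56<<14 -> completed=0 acc=923044 shift=21
byte[3]=0x4E cont=0 payload=0x4E: varint #1 complete (value=164500900); reset -> completed=1 acc=0 shift=0
byte[4]=0x21 cont=0 payload=0x21: varint #2 complete (value=33); reset -> completed=2 acc=0 shift=0
byte[5]=0xE2 cont=1 payload=0x62: acc |= 98<<0 -> completed=2 acc=98 shift=7
byte[6]=0x31 cont=0 payload=0x31: varint #3 complete (value=6370); reset -> completed=3 acc=0 shift=0
byte[7]=0x91 cont=1 payload=0x11: acc |= 17<<0 -> completed=3 acc=17 shift=7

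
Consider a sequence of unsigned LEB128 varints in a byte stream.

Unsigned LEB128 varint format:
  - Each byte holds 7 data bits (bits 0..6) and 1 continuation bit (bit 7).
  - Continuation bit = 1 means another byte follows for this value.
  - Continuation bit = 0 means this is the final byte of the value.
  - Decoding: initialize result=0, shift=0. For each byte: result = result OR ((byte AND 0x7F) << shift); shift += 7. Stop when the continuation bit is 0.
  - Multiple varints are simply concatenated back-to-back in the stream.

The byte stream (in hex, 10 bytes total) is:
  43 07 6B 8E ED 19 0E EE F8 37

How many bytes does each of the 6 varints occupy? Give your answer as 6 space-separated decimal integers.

Answer: 1 1 1 3 1 3

Derivation:
  byte[0]=0x43 cont=0 payload=0x43=67: acc |= 67<<0 -> acc=67 shift=7 [end]
Varint 1: bytes[0:1] = 43 -> value 67 (1 byte(s))
  byte[1]=0x07 cont=0 payload=0x07=7: acc |= 7<<0 -> acc=7 shift=7 [end]
Varint 2: bytes[1:2] = 07 -> value 7 (1 byte(s))
  byte[2]=0x6B cont=0 payload=0x6B=107: acc |= 107<<0 -> acc=107 shift=7 [end]
Varint 3: bytes[2:3] = 6B -> value 107 (1 byte(s))
  byte[3]=0x8E cont=1 payload=0x0E=14: acc |= 14<<0 -> acc=14 shift=7
  byte[4]=0xED cont=1 payload=0x6D=109: acc |= 109<<7 -> acc=13966 shift=14
  byte[5]=0x19 cont=0 payload=0x19=25: acc |= 25<<14 -> acc=423566 shift=21 [end]
Varint 4: bytes[3:6] = 8E ED 19 -> value 423566 (3 byte(s))
  byte[6]=0x0E cont=0 payload=0x0E=14: acc |= 14<<0 -> acc=14 shift=7 [end]
Varint 5: bytes[6:7] = 0E -> value 14 (1 byte(s))
  byte[7]=0xEE cont=1 payload=0x6E=110: acc |= 110<<0 -> acc=110 shift=7
  byte[8]=0xF8 cont=1 payload=0x78=120: acc |= 120<<7 -> acc=15470 shift=14
  byte[9]=0x37 cont=0 payload=0x37=55: acc |= 55<<14 -> acc=916590 shift=21 [end]
Varint 6: bytes[7:10] = EE F8 37 -> value 916590 (3 byte(s))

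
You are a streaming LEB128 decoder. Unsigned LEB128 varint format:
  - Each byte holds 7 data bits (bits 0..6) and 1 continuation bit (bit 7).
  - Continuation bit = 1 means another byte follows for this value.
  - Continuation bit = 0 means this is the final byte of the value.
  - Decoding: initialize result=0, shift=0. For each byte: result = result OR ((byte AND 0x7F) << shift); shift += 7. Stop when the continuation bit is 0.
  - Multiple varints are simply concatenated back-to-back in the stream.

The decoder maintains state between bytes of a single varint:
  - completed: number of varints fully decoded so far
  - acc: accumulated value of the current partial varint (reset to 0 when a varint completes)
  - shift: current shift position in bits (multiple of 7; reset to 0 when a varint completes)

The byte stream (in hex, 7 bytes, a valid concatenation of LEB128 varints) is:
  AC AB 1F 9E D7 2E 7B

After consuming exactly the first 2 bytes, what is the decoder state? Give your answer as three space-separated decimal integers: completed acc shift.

byte[0]=0xAC cont=1 payload=0x2C: acc |= 44<<0 -> completed=0 acc=44 shift=7
byte[1]=0xAB cont=1 payload=0x2B: acc |= 43<<7 -> completed=0 acc=5548 shift=14

Answer: 0 5548 14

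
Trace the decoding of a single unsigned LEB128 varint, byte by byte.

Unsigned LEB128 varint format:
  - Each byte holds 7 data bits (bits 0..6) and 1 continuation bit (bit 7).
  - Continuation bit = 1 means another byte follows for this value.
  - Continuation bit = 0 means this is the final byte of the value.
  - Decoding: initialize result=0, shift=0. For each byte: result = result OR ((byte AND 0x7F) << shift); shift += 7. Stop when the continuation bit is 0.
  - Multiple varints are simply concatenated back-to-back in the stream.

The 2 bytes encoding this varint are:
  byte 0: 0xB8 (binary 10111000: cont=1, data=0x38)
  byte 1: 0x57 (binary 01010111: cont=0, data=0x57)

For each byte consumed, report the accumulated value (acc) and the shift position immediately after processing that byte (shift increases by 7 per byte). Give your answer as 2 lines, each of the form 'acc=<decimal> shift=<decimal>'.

byte 0=0xB8: payload=0x38=56, contrib = 56<<0 = 56; acc -> 56, shift -> 7
byte 1=0x57: payload=0x57=87, contrib = 87<<7 = 11136; acc -> 11192, shift -> 14

Answer: acc=56 shift=7
acc=11192 shift=14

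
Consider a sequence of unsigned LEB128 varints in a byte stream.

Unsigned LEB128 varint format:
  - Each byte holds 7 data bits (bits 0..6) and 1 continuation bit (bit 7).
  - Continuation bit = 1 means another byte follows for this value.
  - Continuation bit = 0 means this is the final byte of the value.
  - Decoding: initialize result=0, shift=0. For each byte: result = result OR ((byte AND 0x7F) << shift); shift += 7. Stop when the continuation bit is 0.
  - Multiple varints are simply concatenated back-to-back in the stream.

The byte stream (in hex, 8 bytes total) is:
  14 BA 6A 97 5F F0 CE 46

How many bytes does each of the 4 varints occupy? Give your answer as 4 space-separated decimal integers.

  byte[0]=0x14 cont=0 payload=0x14=20: acc |= 20<<0 -> acc=20 shift=7 [end]
Varint 1: bytes[0:1] = 14 -> value 20 (1 byte(s))
  byte[1]=0xBA cont=1 payload=0x3A=58: acc |= 58<<0 -> acc=58 shift=7
  byte[2]=0x6A cont=0 payload=0x6A=106: acc |= 106<<7 -> acc=13626 shift=14 [end]
Varint 2: bytes[1:3] = BA 6A -> value 13626 (2 byte(s))
  byte[3]=0x97 cont=1 payload=0x17=23: acc |= 23<<0 -> acc=23 shift=7
  byte[4]=0x5F cont=0 payload=0x5F=95: acc |= 95<<7 -> acc=12183 shift=14 [end]
Varint 3: bytes[3:5] = 97 5F -> value 12183 (2 byte(s))
  byte[5]=0xF0 cont=1 payload=0x70=112: acc |= 112<<0 -> acc=112 shift=7
  byte[6]=0xCE cont=1 payload=0x4E=78: acc |= 78<<7 -> acc=10096 shift=14
  byte[7]=0x46 cont=0 payload=0x46=70: acc |= 70<<14 -> acc=1156976 shift=21 [end]
Varint 4: bytes[5:8] = F0 CE 46 -> value 1156976 (3 byte(s))

Answer: 1 2 2 3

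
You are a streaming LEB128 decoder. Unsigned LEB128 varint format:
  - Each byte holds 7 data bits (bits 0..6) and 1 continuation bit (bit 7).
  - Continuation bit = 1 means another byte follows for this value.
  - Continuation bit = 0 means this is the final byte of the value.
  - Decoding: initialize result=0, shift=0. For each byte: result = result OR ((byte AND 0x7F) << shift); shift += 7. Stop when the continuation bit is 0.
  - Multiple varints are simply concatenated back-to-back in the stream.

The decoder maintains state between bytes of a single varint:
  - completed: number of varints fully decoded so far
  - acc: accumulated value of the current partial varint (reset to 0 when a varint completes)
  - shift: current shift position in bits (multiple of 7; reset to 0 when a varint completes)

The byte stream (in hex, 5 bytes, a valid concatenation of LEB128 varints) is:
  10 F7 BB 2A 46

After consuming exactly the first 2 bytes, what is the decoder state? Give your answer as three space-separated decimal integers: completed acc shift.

byte[0]=0x10 cont=0 payload=0x10: varint #1 complete (value=16); reset -> completed=1 acc=0 shift=0
byte[1]=0xF7 cont=1 payload=0x77: acc |= 119<<0 -> completed=1 acc=119 shift=7

Answer: 1 119 7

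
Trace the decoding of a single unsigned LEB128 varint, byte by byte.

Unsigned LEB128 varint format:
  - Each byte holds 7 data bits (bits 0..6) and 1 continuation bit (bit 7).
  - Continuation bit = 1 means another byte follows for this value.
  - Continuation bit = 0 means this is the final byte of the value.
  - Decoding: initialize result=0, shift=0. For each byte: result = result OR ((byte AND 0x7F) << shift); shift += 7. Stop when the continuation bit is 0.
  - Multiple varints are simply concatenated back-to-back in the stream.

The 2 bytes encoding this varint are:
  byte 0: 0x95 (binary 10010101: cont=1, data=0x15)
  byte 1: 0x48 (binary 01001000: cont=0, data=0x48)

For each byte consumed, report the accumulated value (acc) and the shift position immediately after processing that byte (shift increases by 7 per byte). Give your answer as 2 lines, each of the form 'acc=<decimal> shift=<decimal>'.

byte 0=0x95: payload=0x15=21, contrib = 21<<0 = 21; acc -> 21, shift -> 7
byte 1=0x48: payload=0x48=72, contrib = 72<<7 = 9216; acc -> 9237, shift -> 14

Answer: acc=21 shift=7
acc=9237 shift=14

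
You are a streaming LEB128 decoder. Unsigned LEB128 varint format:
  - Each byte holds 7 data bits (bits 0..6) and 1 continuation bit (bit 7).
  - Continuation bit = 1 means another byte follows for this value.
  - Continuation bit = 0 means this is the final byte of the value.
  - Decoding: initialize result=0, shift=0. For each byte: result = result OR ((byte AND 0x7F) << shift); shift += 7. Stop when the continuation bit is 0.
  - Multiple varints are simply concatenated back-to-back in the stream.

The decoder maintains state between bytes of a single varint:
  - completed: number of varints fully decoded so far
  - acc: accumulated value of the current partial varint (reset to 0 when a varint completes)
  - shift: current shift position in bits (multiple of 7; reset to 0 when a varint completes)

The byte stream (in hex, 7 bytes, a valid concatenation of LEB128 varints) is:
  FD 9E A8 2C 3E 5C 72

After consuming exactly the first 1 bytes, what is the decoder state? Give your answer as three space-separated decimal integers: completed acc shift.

byte[0]=0xFD cont=1 payload=0x7D: acc |= 125<<0 -> completed=0 acc=125 shift=7

Answer: 0 125 7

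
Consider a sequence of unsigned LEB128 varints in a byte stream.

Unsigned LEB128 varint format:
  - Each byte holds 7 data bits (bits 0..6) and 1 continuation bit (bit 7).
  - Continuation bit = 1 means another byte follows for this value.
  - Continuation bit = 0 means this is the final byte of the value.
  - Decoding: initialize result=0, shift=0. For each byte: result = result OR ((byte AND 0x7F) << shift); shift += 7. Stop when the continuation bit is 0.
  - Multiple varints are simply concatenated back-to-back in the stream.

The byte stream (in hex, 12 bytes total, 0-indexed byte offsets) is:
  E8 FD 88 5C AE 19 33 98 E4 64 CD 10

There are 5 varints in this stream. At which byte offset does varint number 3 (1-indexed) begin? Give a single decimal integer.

  byte[0]=0xE8 cont=1 payload=0x68=104: acc |= 104<<0 -> acc=104 shift=7
  byte[1]=0xFD cont=1 payload=0x7D=125: acc |= 125<<7 -> acc=16104 shift=14
  byte[2]=0x88 cont=1 payload=0x08=8: acc |= 8<<14 -> acc=147176 shift=21
  byte[3]=0x5C cont=0 payload=0x5C=92: acc |= 92<<21 -> acc=193085160 shift=28 [end]
Varint 1: bytes[0:4] = E8 FD 88 5C -> value 193085160 (4 byte(s))
  byte[4]=0xAE cont=1 payload=0x2E=46: acc |= 46<<0 -> acc=46 shift=7
  byte[5]=0x19 cont=0 payload=0x19=25: acc |= 25<<7 -> acc=3246 shift=14 [end]
Varint 2: bytes[4:6] = AE 19 -> value 3246 (2 byte(s))
  byte[6]=0x33 cont=0 payload=0x33=51: acc |= 51<<0 -> acc=51 shift=7 [end]
Varint 3: bytes[6:7] = 33 -> value 51 (1 byte(s))
  byte[7]=0x98 cont=1 payload=0x18=24: acc |= 24<<0 -> acc=24 shift=7
  byte[8]=0xE4 cont=1 payload=0x64=100: acc |= 100<<7 -> acc=12824 shift=14
  byte[9]=0x64 cont=0 payload=0x64=100: acc |= 100<<14 -> acc=1651224 shift=21 [end]
Varint 4: bytes[7:10] = 98 E4 64 -> value 1651224 (3 byte(s))
  byte[10]=0xCD cont=1 payload=0x4D=77: acc |= 77<<0 -> acc=77 shift=7
  byte[11]=0x10 cont=0 payload=0x10=16: acc |= 16<<7 -> acc=2125 shift=14 [end]
Varint 5: bytes[10:12] = CD 10 -> value 2125 (2 byte(s))

Answer: 6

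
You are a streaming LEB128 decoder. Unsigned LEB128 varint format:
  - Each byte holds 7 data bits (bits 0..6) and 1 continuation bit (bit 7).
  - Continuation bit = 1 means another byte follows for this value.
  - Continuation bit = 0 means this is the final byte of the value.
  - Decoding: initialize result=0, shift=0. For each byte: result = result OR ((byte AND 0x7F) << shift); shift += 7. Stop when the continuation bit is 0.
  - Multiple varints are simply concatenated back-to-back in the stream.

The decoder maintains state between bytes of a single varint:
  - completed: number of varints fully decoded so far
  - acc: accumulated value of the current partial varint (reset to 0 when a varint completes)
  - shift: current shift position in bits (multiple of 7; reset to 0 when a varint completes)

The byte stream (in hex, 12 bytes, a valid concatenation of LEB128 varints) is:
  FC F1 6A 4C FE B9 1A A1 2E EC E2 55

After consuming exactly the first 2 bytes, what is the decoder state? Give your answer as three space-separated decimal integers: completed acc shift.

byte[0]=0xFC cont=1 payload=0x7C: acc |= 124<<0 -> completed=0 acc=124 shift=7
byte[1]=0xF1 cont=1 payload=0x71: acc |= 113<<7 -> completed=0 acc=14588 shift=14

Answer: 0 14588 14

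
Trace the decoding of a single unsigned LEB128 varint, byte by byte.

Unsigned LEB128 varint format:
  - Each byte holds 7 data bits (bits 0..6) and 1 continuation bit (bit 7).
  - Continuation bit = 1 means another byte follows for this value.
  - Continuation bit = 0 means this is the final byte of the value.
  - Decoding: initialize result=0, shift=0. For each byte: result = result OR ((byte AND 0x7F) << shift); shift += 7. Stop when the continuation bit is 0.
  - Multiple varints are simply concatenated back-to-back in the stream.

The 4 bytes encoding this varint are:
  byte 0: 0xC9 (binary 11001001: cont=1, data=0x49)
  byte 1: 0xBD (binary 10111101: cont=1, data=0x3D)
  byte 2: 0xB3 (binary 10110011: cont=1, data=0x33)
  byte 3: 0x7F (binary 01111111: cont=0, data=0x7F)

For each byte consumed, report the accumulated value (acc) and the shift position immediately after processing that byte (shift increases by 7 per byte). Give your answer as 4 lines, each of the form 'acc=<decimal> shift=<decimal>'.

byte 0=0xC9: payload=0x49=73, contrib = 73<<0 = 73; acc -> 73, shift -> 7
byte 1=0xBD: payload=0x3D=61, contrib = 61<<7 = 7808; acc -> 7881, shift -> 14
byte 2=0xB3: payload=0x33=51, contrib = 51<<14 = 835584; acc -> 843465, shift -> 21
byte 3=0x7F: payload=0x7F=127, contrib = 127<<21 = 266338304; acc -> 267181769, shift -> 28

Answer: acc=73 shift=7
acc=7881 shift=14
acc=843465 shift=21
acc=267181769 shift=28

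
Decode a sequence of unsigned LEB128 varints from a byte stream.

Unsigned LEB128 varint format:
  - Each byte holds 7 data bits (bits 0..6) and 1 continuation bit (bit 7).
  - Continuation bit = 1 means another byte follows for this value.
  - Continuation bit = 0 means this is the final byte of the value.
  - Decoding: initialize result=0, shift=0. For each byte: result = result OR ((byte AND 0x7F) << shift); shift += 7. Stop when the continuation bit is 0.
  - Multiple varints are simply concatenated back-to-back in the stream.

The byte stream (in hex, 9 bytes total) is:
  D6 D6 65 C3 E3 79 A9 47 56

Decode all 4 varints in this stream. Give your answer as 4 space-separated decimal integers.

Answer: 1665878 1995203 9129 86

Derivation:
  byte[0]=0xD6 cont=1 payload=0x56=86: acc |= 86<<0 -> acc=86 shift=7
  byte[1]=0xD6 cont=1 payload=0x56=86: acc |= 86<<7 -> acc=11094 shift=14
  byte[2]=0x65 cont=0 payload=0x65=101: acc |= 101<<14 -> acc=1665878 shift=21 [end]
Varint 1: bytes[0:3] = D6 D6 65 -> value 1665878 (3 byte(s))
  byte[3]=0xC3 cont=1 payload=0x43=67: acc |= 67<<0 -> acc=67 shift=7
  byte[4]=0xE3 cont=1 payload=0x63=99: acc |= 99<<7 -> acc=12739 shift=14
  byte[5]=0x79 cont=0 payload=0x79=121: acc |= 121<<14 -> acc=1995203 shift=21 [end]
Varint 2: bytes[3:6] = C3 E3 79 -> value 1995203 (3 byte(s))
  byte[6]=0xA9 cont=1 payload=0x29=41: acc |= 41<<0 -> acc=41 shift=7
  byte[7]=0x47 cont=0 payload=0x47=71: acc |= 71<<7 -> acc=9129 shift=14 [end]
Varint 3: bytes[6:8] = A9 47 -> value 9129 (2 byte(s))
  byte[8]=0x56 cont=0 payload=0x56=86: acc |= 86<<0 -> acc=86 shift=7 [end]
Varint 4: bytes[8:9] = 56 -> value 86 (1 byte(s))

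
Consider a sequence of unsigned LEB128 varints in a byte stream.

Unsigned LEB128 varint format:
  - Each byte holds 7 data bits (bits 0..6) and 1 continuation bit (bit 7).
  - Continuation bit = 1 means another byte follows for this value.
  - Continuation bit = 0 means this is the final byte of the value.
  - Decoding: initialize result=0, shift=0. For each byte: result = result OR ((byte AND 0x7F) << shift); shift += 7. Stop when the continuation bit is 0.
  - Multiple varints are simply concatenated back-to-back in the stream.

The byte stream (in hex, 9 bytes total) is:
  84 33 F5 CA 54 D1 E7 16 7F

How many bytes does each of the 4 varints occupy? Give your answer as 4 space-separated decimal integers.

  byte[0]=0x84 cont=1 payload=0x04=4: acc |= 4<<0 -> acc=4 shift=7
  byte[1]=0x33 cont=0 payload=0x33=51: acc |= 51<<7 -> acc=6532 shift=14 [end]
Varint 1: bytes[0:2] = 84 33 -> value 6532 (2 byte(s))
  byte[2]=0xF5 cont=1 payload=0x75=117: acc |= 117<<0 -> acc=117 shift=7
  byte[3]=0xCA cont=1 payload=0x4A=74: acc |= 74<<7 -> acc=9589 shift=14
  byte[4]=0x54 cont=0 payload=0x54=84: acc |= 84<<14 -> acc=1385845 shift=21 [end]
Varint 2: bytes[2:5] = F5 CA 54 -> value 1385845 (3 byte(s))
  byte[5]=0xD1 cont=1 payload=0x51=81: acc |= 81<<0 -> acc=81 shift=7
  byte[6]=0xE7 cont=1 payload=0x67=103: acc |= 103<<7 -> acc=13265 shift=14
  byte[7]=0x16 cont=0 payload=0x16=22: acc |= 22<<14 -> acc=373713 shift=21 [end]
Varint 3: bytes[5:8] = D1 E7 16 -> value 373713 (3 byte(s))
  byte[8]=0x7F cont=0 payload=0x7F=127: acc |= 127<<0 -> acc=127 shift=7 [end]
Varint 4: bytes[8:9] = 7F -> value 127 (1 byte(s))

Answer: 2 3 3 1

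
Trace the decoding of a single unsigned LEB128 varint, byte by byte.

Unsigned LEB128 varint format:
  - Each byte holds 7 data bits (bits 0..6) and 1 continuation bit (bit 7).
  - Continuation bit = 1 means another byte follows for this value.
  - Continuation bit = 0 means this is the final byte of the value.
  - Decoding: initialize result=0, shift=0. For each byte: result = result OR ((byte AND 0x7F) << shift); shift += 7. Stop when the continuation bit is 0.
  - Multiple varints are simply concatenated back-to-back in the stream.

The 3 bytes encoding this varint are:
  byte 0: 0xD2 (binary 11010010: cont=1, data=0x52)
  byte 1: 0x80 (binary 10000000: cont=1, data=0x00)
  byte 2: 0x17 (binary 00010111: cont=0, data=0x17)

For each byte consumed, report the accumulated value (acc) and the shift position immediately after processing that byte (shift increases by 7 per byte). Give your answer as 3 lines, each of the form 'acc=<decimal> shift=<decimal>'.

Answer: acc=82 shift=7
acc=82 shift=14
acc=376914 shift=21

Derivation:
byte 0=0xD2: payload=0x52=82, contrib = 82<<0 = 82; acc -> 82, shift -> 7
byte 1=0x80: payload=0x00=0, contrib = 0<<7 = 0; acc -> 82, shift -> 14
byte 2=0x17: payload=0x17=23, contrib = 23<<14 = 376832; acc -> 376914, shift -> 21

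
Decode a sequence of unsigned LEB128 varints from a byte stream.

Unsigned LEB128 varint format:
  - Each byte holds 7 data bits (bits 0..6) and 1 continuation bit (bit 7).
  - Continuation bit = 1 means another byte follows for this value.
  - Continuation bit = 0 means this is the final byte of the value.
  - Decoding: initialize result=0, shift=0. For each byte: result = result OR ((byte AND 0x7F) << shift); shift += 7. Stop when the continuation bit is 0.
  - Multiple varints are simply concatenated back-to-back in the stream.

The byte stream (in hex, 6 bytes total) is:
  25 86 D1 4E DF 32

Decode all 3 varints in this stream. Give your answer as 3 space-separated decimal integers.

Answer: 37 1288326 6495

Derivation:
  byte[0]=0x25 cont=0 payload=0x25=37: acc |= 37<<0 -> acc=37 shift=7 [end]
Varint 1: bytes[0:1] = 25 -> value 37 (1 byte(s))
  byte[1]=0x86 cont=1 payload=0x06=6: acc |= 6<<0 -> acc=6 shift=7
  byte[2]=0xD1 cont=1 payload=0x51=81: acc |= 81<<7 -> acc=10374 shift=14
  byte[3]=0x4E cont=0 payload=0x4E=78: acc |= 78<<14 -> acc=1288326 shift=21 [end]
Varint 2: bytes[1:4] = 86 D1 4E -> value 1288326 (3 byte(s))
  byte[4]=0xDF cont=1 payload=0x5F=95: acc |= 95<<0 -> acc=95 shift=7
  byte[5]=0x32 cont=0 payload=0x32=50: acc |= 50<<7 -> acc=6495 shift=14 [end]
Varint 3: bytes[4:6] = DF 32 -> value 6495 (2 byte(s))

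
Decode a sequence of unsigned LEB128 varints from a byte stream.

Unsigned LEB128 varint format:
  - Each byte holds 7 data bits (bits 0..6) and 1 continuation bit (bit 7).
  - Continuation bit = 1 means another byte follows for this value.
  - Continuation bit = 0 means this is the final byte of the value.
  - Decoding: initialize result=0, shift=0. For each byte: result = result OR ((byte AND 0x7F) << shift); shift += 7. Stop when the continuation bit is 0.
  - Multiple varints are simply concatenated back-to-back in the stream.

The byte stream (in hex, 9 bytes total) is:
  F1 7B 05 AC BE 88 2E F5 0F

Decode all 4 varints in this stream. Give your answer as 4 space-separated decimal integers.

  byte[0]=0xF1 cont=1 payload=0x71=113: acc |= 113<<0 -> acc=113 shift=7
  byte[1]=0x7B cont=0 payload=0x7B=123: acc |= 123<<7 -> acc=15857 shift=14 [end]
Varint 1: bytes[0:2] = F1 7B -> value 15857 (2 byte(s))
  byte[2]=0x05 cont=0 payload=0x05=5: acc |= 5<<0 -> acc=5 shift=7 [end]
Varint 2: bytes[2:3] = 05 -> value 5 (1 byte(s))
  byte[3]=0xAC cont=1 payload=0x2C=44: acc |= 44<<0 -> acc=44 shift=7
  byte[4]=0xBE cont=1 payload=0x3E=62: acc |= 62<<7 -> acc=7980 shift=14
  byte[5]=0x88 cont=1 payload=0x08=8: acc |= 8<<14 -> acc=139052 shift=21
  byte[6]=0x2E cont=0 payload=0x2E=46: acc |= 46<<21 -> acc=96608044 shift=28 [end]
Varint 3: bytes[3:7] = AC BE 88 2E -> value 96608044 (4 byte(s))
  byte[7]=0xF5 cont=1 payload=0x75=117: acc |= 117<<0 -> acc=117 shift=7
  byte[8]=0x0F cont=0 payload=0x0F=15: acc |= 15<<7 -> acc=2037 shift=14 [end]
Varint 4: bytes[7:9] = F5 0F -> value 2037 (2 byte(s))

Answer: 15857 5 96608044 2037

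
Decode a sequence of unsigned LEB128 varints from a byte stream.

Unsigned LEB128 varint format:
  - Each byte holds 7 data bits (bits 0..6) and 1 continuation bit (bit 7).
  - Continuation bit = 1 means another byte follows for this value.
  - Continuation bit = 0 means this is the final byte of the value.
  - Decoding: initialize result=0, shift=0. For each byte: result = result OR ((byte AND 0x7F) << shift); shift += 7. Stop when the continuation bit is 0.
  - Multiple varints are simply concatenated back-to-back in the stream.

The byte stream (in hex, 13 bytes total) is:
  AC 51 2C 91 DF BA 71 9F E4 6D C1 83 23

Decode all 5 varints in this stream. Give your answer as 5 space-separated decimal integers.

Answer: 10412 44 237940625 1798687 573889

Derivation:
  byte[0]=0xAC cont=1 payload=0x2C=44: acc |= 44<<0 -> acc=44 shift=7
  byte[1]=0x51 cont=0 payload=0x51=81: acc |= 81<<7 -> acc=10412 shift=14 [end]
Varint 1: bytes[0:2] = AC 51 -> value 10412 (2 byte(s))
  byte[2]=0x2C cont=0 payload=0x2C=44: acc |= 44<<0 -> acc=44 shift=7 [end]
Varint 2: bytes[2:3] = 2C -> value 44 (1 byte(s))
  byte[3]=0x91 cont=1 payload=0x11=17: acc |= 17<<0 -> acc=17 shift=7
  byte[4]=0xDF cont=1 payload=0x5F=95: acc |= 95<<7 -> acc=12177 shift=14
  byte[5]=0xBA cont=1 payload=0x3A=58: acc |= 58<<14 -> acc=962449 shift=21
  byte[6]=0x71 cont=0 payload=0x71=113: acc |= 113<<21 -> acc=237940625 shift=28 [end]
Varint 3: bytes[3:7] = 91 DF BA 71 -> value 237940625 (4 byte(s))
  byte[7]=0x9F cont=1 payload=0x1F=31: acc |= 31<<0 -> acc=31 shift=7
  byte[8]=0xE4 cont=1 payload=0x64=100: acc |= 100<<7 -> acc=12831 shift=14
  byte[9]=0x6D cont=0 payload=0x6D=109: acc |= 109<<14 -> acc=1798687 shift=21 [end]
Varint 4: bytes[7:10] = 9F E4 6D -> value 1798687 (3 byte(s))
  byte[10]=0xC1 cont=1 payload=0x41=65: acc |= 65<<0 -> acc=65 shift=7
  byte[11]=0x83 cont=1 payload=0x03=3: acc |= 3<<7 -> acc=449 shift=14
  byte[12]=0x23 cont=0 payload=0x23=35: acc |= 35<<14 -> acc=573889 shift=21 [end]
Varint 5: bytes[10:13] = C1 83 23 -> value 573889 (3 byte(s))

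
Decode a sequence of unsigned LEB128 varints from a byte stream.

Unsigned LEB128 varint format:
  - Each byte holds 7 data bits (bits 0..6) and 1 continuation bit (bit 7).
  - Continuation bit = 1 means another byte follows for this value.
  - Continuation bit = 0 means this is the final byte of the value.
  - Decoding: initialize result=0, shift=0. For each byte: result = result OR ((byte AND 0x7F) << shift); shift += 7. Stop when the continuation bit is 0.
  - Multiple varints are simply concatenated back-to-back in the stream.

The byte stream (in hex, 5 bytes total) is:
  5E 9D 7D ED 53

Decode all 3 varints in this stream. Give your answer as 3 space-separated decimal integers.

Answer: 94 16029 10733

Derivation:
  byte[0]=0x5E cont=0 payload=0x5E=94: acc |= 94<<0 -> acc=94 shift=7 [end]
Varint 1: bytes[0:1] = 5E -> value 94 (1 byte(s))
  byte[1]=0x9D cont=1 payload=0x1D=29: acc |= 29<<0 -> acc=29 shift=7
  byte[2]=0x7D cont=0 payload=0x7D=125: acc |= 125<<7 -> acc=16029 shift=14 [end]
Varint 2: bytes[1:3] = 9D 7D -> value 16029 (2 byte(s))
  byte[3]=0xED cont=1 payload=0x6D=109: acc |= 109<<0 -> acc=109 shift=7
  byte[4]=0x53 cont=0 payload=0x53=83: acc |= 83<<7 -> acc=10733 shift=14 [end]
Varint 3: bytes[3:5] = ED 53 -> value 10733 (2 byte(s))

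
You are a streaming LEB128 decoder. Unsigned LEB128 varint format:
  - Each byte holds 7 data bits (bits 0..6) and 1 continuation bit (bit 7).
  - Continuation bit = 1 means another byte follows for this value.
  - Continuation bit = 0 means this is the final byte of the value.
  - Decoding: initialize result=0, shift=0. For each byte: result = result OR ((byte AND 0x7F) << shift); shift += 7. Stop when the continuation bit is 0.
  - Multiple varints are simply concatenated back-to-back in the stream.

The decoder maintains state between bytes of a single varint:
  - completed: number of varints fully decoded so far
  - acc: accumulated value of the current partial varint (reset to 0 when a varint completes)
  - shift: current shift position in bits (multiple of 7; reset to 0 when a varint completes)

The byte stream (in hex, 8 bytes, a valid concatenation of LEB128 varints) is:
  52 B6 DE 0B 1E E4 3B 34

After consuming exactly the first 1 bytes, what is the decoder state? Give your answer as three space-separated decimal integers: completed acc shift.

byte[0]=0x52 cont=0 payload=0x52: varint #1 complete (value=82); reset -> completed=1 acc=0 shift=0

Answer: 1 0 0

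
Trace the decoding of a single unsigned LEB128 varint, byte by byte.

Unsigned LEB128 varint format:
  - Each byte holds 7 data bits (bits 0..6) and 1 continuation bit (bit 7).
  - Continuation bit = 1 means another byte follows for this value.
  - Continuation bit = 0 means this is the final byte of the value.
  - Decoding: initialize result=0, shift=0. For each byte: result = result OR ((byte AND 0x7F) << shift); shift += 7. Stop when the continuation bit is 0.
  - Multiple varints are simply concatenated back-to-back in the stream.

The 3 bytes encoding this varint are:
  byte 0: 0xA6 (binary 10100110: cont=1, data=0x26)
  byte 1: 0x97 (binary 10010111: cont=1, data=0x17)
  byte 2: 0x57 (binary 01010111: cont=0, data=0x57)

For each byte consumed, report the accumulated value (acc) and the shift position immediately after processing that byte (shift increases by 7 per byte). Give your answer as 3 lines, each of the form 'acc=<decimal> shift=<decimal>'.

byte 0=0xA6: payload=0x26=38, contrib = 38<<0 = 38; acc -> 38, shift -> 7
byte 1=0x97: payload=0x17=23, contrib = 23<<7 = 2944; acc -> 2982, shift -> 14
byte 2=0x57: payload=0x57=87, contrib = 87<<14 = 1425408; acc -> 1428390, shift -> 21

Answer: acc=38 shift=7
acc=2982 shift=14
acc=1428390 shift=21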